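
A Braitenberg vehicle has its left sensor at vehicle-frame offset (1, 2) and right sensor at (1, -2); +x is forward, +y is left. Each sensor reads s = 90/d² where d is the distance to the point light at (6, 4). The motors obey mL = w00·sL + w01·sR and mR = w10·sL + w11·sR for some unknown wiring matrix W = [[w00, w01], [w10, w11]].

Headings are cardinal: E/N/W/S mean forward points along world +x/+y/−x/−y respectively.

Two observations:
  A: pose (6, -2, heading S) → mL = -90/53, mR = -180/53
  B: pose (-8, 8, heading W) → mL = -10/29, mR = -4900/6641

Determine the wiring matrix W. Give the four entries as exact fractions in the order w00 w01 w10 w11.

obs A: pose=(6,-2,S) → sL=90/53, sR=90/53, mL=-90/53, mR=-180/53
obs B: pose=(-8,8,W) → sL=90/229, sR=10/29, mL=-10/29, mR=-4900/6641
sensor matrix S = [[90/53, 90/53], [90/229, 10/29]]; det S = -28800/351973
solve [mL_A; mL_B] = S·[w00; w01] and [mR_A; mR_B] = S·[w10; w11]:
  w00 = 0, w01 = -1, w10 = -1, w11 = -1

0 -1 -1 -1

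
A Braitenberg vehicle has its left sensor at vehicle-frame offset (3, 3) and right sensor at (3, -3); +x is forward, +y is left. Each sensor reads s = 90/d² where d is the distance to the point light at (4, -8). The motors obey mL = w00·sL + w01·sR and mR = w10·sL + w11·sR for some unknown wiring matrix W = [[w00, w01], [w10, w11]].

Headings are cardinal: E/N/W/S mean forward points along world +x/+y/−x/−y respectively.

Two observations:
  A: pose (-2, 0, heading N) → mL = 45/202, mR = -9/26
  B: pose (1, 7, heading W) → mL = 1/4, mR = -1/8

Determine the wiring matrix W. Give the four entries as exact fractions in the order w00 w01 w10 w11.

1/2 0 0 -1/2

obs A: pose=(-2,0,N) → sL=45/101, sR=9/13, mL=45/202, mR=-9/26
obs B: pose=(1,7,W) → sL=1/2, sR=1/4, mL=1/4, mR=-1/8
sensor matrix S = [[45/101, 9/13], [1/2, 1/4]]; det S = -1233/5252
solve [mL_A; mL_B] = S·[w00; w01] and [mR_A; mR_B] = S·[w10; w11]:
  w00 = 1/2, w01 = 0, w10 = 0, w11 = -1/2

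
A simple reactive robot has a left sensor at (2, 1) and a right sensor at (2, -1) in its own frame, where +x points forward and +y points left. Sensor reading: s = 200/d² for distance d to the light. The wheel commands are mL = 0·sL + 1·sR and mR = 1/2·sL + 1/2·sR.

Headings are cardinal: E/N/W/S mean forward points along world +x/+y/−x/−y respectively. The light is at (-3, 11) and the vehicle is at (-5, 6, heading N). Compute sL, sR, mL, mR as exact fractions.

100/9 20 20 140/9

left sensor world pos  = (-6, 8); dL² = 18
right sensor world pos = (-4, 8); dR² = 10
sL = 200/18 = 100/9
sR = 200/10 = 20
mL = 0·sL + 1·sR = 20
mR = 1/2·sL + 1/2·sR = 140/9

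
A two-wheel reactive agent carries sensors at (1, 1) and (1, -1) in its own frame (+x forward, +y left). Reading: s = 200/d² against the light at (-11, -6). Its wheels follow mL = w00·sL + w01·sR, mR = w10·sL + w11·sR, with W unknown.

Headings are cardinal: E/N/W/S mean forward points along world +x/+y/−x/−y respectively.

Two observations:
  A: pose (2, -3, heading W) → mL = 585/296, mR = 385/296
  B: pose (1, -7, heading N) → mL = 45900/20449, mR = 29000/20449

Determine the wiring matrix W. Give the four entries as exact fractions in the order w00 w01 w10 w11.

obs A: pose=(2,-3,W) → sL=50/37, sR=5/4, mL=585/296, mR=385/296
obs B: pose=(1,-7,N) → sL=200/121, sR=200/169, mL=45900/20449, mR=29000/20449
sensor matrix S = [[50/37, 5/4], [200/121, 200/169]]; det S = -353250/756613
solve [mL_A; mL_B] = S·[w00; w01] and [mR_A; mR_B] = S·[w10; w11]:
  w00 = 1, w01 = 1/2, w10 = 1/2, w11 = 1/2

1 1/2 1/2 1/2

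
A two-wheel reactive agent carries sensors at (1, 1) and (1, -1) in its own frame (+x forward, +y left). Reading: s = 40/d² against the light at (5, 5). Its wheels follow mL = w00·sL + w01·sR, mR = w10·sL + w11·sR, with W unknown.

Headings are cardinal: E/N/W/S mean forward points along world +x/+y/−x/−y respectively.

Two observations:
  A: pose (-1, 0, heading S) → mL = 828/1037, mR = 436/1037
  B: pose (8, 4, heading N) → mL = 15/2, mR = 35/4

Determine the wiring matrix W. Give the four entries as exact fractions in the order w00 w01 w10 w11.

obs A: pose=(-1,0,S) → sL=40/61, sR=8/17, mL=828/1037, mR=436/1037
obs B: pose=(8,4,N) → sL=10, sR=5/2, mL=15/2, mR=35/4
sensor matrix S = [[40/61, 8/17], [10, 5/2]]; det S = -3180/1037
solve [mL_A; mL_B] = S·[w00; w01] and [mR_A; mR_B] = S·[w10; w11]:
  w00 = 1/2, w01 = 1, w10 = 1, w11 = -1/2

1/2 1 1 -1/2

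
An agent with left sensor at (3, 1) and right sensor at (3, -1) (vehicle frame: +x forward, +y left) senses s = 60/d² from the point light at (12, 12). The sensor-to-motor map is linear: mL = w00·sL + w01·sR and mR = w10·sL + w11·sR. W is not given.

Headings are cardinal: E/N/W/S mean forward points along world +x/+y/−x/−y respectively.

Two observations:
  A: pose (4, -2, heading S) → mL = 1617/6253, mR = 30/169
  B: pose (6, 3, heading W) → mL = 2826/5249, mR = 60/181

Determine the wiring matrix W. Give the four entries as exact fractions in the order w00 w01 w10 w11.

obs A: pose=(4,-2,S) → sL=30/169, sR=6/37, mL=1617/6253, mR=30/169
obs B: pose=(6,3,W) → sL=60/181, sR=12/29, mL=2826/5249, mR=60/181
sensor matrix S = [[30/169, 6/37], [60/181, 12/29]]; det S = 646560/32821997
solve [mL_A; mL_B] = S·[w00; w01] and [mR_A; mR_B] = S·[w10; w11]:
  w00 = 1, w01 = 1/2, w10 = 1, w11 = 0

1 1/2 1 0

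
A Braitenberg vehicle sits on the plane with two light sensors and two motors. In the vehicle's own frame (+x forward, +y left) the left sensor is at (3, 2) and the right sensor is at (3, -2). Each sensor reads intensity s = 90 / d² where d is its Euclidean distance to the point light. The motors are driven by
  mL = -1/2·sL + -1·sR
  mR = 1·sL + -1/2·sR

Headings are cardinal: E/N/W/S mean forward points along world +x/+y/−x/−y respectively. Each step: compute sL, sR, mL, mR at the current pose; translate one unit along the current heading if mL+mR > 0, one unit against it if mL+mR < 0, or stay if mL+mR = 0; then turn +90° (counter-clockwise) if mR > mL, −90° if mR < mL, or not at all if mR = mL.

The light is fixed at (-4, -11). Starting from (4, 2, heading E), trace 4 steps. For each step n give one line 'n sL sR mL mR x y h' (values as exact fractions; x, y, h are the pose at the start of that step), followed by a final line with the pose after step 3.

n=0: pose=(4,2,E); sL=45/173, sR=45/121; mL=-21015/41866, mR=3105/41866; mL+mR=-8955/20933 → advance -1; mR−mL=12060/20933 → turn +1·90°
n=1: pose=(3,2,N); sL=90/281, sR=90/337; mL=-40455/94697, mR=17685/94697; mL+mR=-22770/94697 → advance -1; mR−mL=58140/94697 → turn +1·90°
n=2: pose=(3,1,W); sL=45/58, sR=45/106; mL=-4995/6148, mR=3465/6148; mL+mR=-765/3074 → advance -1; mR−mL=2115/1537 → turn +1·90°
n=3: pose=(4,1,S); sL=90/181, sR=10/13; mL=-2395/2353, mR=265/2353; mL+mR=-2130/2353 → advance -1; mR−mL=2660/2353 → turn +1·90°

0 45/173 45/121 -21015/41866 3105/41866 4 2 E
1 90/281 90/337 -40455/94697 17685/94697 3 2 N
2 45/58 45/106 -4995/6148 3465/6148 3 1 W
3 90/181 10/13 -2395/2353 265/2353 4 1 S
final 4 2 E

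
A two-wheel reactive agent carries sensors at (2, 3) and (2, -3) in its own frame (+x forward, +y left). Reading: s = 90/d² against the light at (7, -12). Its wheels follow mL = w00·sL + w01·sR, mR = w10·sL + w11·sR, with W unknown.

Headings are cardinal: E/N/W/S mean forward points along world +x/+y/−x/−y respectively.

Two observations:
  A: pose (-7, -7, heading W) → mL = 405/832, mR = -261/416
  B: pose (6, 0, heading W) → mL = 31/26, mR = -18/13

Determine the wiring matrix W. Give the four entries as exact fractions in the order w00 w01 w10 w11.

1 1/2 -1 -1

obs A: pose=(-7,-7,W) → sL=9/26, sR=9/32, mL=405/832, mR=-261/416
obs B: pose=(6,0,W) → sL=1, sR=5/13, mL=31/26, mR=-18/13
sensor matrix S = [[9/26, 9/32], [1, 5/13]]; det S = -801/5408
solve [mL_A; mL_B] = S·[w00; w01] and [mR_A; mR_B] = S·[w10; w11]:
  w00 = 1, w01 = 1/2, w10 = -1, w11 = -1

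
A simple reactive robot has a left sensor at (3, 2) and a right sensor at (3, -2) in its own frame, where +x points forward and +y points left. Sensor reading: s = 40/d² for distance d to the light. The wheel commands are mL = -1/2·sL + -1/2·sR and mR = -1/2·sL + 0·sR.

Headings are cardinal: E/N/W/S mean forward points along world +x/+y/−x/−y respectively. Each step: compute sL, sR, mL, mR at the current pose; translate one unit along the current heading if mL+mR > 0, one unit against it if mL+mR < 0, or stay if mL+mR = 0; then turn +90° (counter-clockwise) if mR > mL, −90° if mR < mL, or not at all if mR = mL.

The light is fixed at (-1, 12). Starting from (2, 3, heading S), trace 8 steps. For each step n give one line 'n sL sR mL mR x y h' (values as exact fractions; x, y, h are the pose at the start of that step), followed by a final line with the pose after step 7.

n=0: pose=(2,3,S); sL=40/169, sR=8/29; mL=-1256/4901, mR=-20/169; mL+mR=-1836/4901 → advance -1; mR−mL=4/29 → turn +1·90°
n=1: pose=(2,4,E); sL=5/9, sR=5/17; mL=-65/153, mR=-5/18; mL+mR=-215/306 → advance -1; mR−mL=5/34 → turn +1·90°
n=2: pose=(1,4,N); sL=8/5, sR=40/41; mL=-264/205, mR=-4/5; mL+mR=-428/205 → advance -1; mR−mL=20/41 → turn +1·90°
n=3: pose=(1,3,W); sL=20/61, sR=4/5; mL=-172/305, mR=-10/61; mL+mR=-222/305 → advance -1; mR−mL=2/5 → turn +1·90°
n=4: pose=(2,3,S); sL=40/169, sR=8/29; mL=-1256/4901, mR=-20/169; mL+mR=-1836/4901 → advance -1; mR−mL=4/29 → turn +1·90°
n=5: pose=(2,4,E); sL=5/9, sR=5/17; mL=-65/153, mR=-5/18; mL+mR=-215/306 → advance -1; mR−mL=5/34 → turn +1·90°
n=6: pose=(1,4,N); sL=8/5, sR=40/41; mL=-264/205, mR=-4/5; mL+mR=-428/205 → advance -1; mR−mL=20/41 → turn +1·90°
n=7: pose=(1,3,W); sL=20/61, sR=4/5; mL=-172/305, mR=-10/61; mL+mR=-222/305 → advance -1; mR−mL=2/5 → turn +1·90°

0 40/169 8/29 -1256/4901 -20/169 2 3 S
1 5/9 5/17 -65/153 -5/18 2 4 E
2 8/5 40/41 -264/205 -4/5 1 4 N
3 20/61 4/5 -172/305 -10/61 1 3 W
4 40/169 8/29 -1256/4901 -20/169 2 3 S
5 5/9 5/17 -65/153 -5/18 2 4 E
6 8/5 40/41 -264/205 -4/5 1 4 N
7 20/61 4/5 -172/305 -10/61 1 3 W
final 2 3 S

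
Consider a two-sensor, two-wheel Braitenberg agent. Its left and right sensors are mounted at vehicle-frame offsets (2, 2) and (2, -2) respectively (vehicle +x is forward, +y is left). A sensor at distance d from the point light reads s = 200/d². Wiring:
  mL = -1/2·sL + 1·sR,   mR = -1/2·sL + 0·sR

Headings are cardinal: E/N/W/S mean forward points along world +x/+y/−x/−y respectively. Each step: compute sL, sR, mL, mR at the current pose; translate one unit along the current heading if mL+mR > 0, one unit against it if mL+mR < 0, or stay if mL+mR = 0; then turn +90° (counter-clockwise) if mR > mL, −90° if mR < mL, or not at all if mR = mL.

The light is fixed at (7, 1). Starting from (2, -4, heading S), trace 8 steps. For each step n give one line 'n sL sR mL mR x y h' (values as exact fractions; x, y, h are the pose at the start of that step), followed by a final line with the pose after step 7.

0 100/29 100/49 450/1421 -50/29 2 -4 S
1 40/17 200/53 2340/901 -20/17 2 -3 W
2 50/17 10 145/17 -25/17 1 -3 N
3 200/17 200/41 -700/697 -100/17 1 -2 E
4 4 100/53 -6/53 -2 0 -2 S
5 200/97 200/81 11300/7857 -100/97 0 -1 W
6 2 50/9 41/9 -1 -1 -1 N
7 200/37 40/9 580/333 -100/37 -1 0 E
final -2 0 S

n=0: pose=(2,-4,S); sL=100/29, sR=100/49; mL=450/1421, mR=-50/29; mL+mR=-2000/1421 → advance -1; mR−mL=-100/49 → turn -1·90°
n=1: pose=(2,-3,W); sL=40/17, sR=200/53; mL=2340/901, mR=-20/17; mL+mR=1280/901 → advance +1; mR−mL=-200/53 → turn -1·90°
n=2: pose=(1,-3,N); sL=50/17, sR=10; mL=145/17, mR=-25/17; mL+mR=120/17 → advance +1; mR−mL=-10 → turn -1·90°
n=3: pose=(1,-2,E); sL=200/17, sR=200/41; mL=-700/697, mR=-100/17; mL+mR=-4800/697 → advance -1; mR−mL=-200/41 → turn -1·90°
n=4: pose=(0,-2,S); sL=4, sR=100/53; mL=-6/53, mR=-2; mL+mR=-112/53 → advance -1; mR−mL=-100/53 → turn -1·90°
n=5: pose=(0,-1,W); sL=200/97, sR=200/81; mL=11300/7857, mR=-100/97; mL+mR=3200/7857 → advance +1; mR−mL=-200/81 → turn -1·90°
n=6: pose=(-1,-1,N); sL=2, sR=50/9; mL=41/9, mR=-1; mL+mR=32/9 → advance +1; mR−mL=-50/9 → turn -1·90°
n=7: pose=(-1,0,E); sL=200/37, sR=40/9; mL=580/333, mR=-100/37; mL+mR=-320/333 → advance -1; mR−mL=-40/9 → turn -1·90°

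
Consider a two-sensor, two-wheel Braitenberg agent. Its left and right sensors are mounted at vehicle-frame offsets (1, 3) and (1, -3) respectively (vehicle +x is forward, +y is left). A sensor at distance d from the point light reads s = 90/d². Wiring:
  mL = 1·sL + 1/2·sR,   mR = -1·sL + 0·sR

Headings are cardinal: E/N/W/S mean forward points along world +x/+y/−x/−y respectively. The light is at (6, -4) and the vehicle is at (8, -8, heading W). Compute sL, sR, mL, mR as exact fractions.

9/5 45 243/10 -9/5

left sensor world pos  = (7, -11); dL² = 50
right sensor world pos = (7, -5); dR² = 2
sL = 90/50 = 9/5
sR = 90/2 = 45
mL = 1·sL + 1/2·sR = 243/10
mR = -1·sL + 0·sR = -9/5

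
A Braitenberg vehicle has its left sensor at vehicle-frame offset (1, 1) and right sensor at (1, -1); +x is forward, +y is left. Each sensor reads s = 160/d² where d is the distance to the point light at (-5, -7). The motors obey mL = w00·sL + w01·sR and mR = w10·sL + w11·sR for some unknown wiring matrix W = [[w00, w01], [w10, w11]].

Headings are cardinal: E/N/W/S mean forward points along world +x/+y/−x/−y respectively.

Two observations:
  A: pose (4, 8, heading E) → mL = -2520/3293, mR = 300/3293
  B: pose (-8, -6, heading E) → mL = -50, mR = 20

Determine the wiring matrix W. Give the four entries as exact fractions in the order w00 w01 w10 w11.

-1/2 -1 -1 1

obs A: pose=(4,8,E) → sL=40/89, sR=20/37, mL=-2520/3293, mR=300/3293
obs B: pose=(-8,-6,E) → sL=20, sR=40, mL=-50, mR=20
sensor matrix S = [[40/89, 20/37], [20, 40]]; det S = 23600/3293
solve [mL_A; mL_B] = S·[w00; w01] and [mR_A; mR_B] = S·[w10; w11]:
  w00 = -1/2, w01 = -1, w10 = -1, w11 = 1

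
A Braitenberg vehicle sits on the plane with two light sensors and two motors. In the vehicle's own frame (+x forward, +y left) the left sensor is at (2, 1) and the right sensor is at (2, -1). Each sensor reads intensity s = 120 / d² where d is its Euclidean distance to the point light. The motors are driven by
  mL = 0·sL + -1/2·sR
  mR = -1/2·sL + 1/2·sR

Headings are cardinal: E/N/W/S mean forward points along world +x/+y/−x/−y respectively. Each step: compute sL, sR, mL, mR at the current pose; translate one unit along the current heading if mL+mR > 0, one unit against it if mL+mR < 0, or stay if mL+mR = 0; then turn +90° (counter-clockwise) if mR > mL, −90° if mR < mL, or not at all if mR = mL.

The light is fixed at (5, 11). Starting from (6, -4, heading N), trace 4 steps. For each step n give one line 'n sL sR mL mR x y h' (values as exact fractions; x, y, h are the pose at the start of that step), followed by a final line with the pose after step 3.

n=0: pose=(6,-4,N); sL=120/169, sR=120/173; mL=-60/173, mR=-240/29237; mL+mR=-60/169 → advance -1; mR−mL=9900/29237 → turn +1·90°
n=1: pose=(6,-5,W); sL=12/29, sR=60/113; mL=-30/113, mR=192/3277; mL+mR=-6/29 → advance -1; mR−mL=1062/3277 → turn +1·90°
n=2: pose=(7,-5,S); sL=40/111, sR=24/65; mL=-12/65, mR=32/7215; mL+mR=-20/111 → advance -1; mR−mL=1364/7215 → turn +1·90°
n=3: pose=(7,-4,E); sL=30/53, sR=15/34; mL=-15/68, mR=-225/3604; mL+mR=-15/53 → advance -1; mR−mL=285/1802 → turn +1·90°

0 120/169 120/173 -60/173 -240/29237 6 -4 N
1 12/29 60/113 -30/113 192/3277 6 -5 W
2 40/111 24/65 -12/65 32/7215 7 -5 S
3 30/53 15/34 -15/68 -225/3604 7 -4 E
final 6 -4 N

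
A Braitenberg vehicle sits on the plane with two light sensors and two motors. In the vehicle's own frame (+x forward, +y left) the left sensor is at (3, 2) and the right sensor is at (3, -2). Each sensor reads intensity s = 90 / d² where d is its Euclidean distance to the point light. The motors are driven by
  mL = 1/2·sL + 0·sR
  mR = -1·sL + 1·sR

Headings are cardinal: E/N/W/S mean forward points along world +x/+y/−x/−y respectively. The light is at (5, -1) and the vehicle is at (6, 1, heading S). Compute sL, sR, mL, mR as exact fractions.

9 45 9/2 36

left sensor world pos  = (8, -2); dL² = 10
right sensor world pos = (4, -2); dR² = 2
sL = 90/10 = 9
sR = 90/2 = 45
mL = 1/2·sL + 0·sR = 9/2
mR = -1·sL + 1·sR = 36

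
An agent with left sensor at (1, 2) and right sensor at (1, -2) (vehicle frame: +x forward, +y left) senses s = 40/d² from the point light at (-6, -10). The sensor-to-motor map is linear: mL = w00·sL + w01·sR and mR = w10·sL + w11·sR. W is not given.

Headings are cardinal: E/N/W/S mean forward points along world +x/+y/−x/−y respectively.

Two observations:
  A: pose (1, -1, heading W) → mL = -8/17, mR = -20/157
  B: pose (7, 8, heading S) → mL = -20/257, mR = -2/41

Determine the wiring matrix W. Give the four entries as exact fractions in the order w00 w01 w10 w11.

-1 0 0 -1/2

obs A: pose=(1,-1,W) → sL=8/17, sR=40/157, mL=-8/17, mR=-20/157
obs B: pose=(7,8,S) → sL=20/257, sR=4/41, mL=-20/257, mR=-2/41
sensor matrix S = [[8/17, 40/157], [20/257, 4/41]]; det S = 733568/28123253
solve [mL_A; mL_B] = S·[w00; w01] and [mR_A; mR_B] = S·[w10; w11]:
  w00 = -1, w01 = 0, w10 = 0, w11 = -1/2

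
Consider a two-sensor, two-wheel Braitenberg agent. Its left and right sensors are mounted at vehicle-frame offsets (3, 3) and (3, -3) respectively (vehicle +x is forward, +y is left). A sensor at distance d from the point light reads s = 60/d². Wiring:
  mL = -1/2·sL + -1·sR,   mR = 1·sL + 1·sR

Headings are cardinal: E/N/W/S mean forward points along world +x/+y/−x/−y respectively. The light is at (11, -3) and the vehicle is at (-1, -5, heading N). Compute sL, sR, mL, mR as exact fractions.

left sensor world pos  = (-4, -2); dL² = 226
right sensor world pos = (2, -2); dR² = 82
sL = 60/226 = 30/113
sR = 60/82 = 30/41
mL = -1/2·sL + -1·sR = -4005/4633
mR = 1·sL + 1·sR = 4620/4633

30/113 30/41 -4005/4633 4620/4633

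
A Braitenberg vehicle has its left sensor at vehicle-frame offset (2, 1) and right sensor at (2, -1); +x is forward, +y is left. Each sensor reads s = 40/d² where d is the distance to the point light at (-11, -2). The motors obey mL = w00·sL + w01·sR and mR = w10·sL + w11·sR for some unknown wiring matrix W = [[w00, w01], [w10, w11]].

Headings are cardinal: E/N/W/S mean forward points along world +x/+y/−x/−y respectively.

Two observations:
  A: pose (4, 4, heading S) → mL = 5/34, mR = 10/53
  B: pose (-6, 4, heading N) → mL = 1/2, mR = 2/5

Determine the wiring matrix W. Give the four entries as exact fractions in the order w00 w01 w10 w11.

obs A: pose=(4,4,S) → sL=5/34, sR=10/53, mL=5/34, mR=10/53
obs B: pose=(-6,4,N) → sL=1/2, sR=2/5, mL=1/2, mR=2/5
sensor matrix S = [[5/34, 10/53], [1/2, 2/5]]; det S = -32/901
solve [mL_A; mL_B] = S·[w00; w01] and [mR_A; mR_B] = S·[w10; w11]:
  w00 = 1, w01 = 0, w10 = 0, w11 = 1

1 0 0 1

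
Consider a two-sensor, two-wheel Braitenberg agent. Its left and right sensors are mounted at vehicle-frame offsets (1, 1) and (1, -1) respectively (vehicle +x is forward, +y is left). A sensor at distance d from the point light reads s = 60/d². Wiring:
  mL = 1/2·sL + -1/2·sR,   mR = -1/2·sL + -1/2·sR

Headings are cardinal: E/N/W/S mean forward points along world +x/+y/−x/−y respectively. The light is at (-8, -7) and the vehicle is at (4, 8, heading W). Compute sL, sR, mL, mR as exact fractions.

60/317 60/377 1800/119509 -20820/119509

left sensor world pos  = (3, 7); dL² = 317
right sensor world pos = (3, 9); dR² = 377
sL = 60/317 = 60/317
sR = 60/377 = 60/377
mL = 1/2·sL + -1/2·sR = 1800/119509
mR = -1/2·sL + -1/2·sR = -20820/119509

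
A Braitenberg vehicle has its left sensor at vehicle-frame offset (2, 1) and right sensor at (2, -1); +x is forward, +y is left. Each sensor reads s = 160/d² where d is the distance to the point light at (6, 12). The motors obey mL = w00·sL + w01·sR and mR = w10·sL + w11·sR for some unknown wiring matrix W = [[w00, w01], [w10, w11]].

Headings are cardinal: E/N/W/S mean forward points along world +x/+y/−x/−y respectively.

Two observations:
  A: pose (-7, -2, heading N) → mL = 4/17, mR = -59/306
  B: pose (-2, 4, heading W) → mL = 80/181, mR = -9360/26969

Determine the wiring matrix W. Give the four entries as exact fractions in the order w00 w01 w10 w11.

1/2 0 -1 1/2

obs A: pose=(-7,-2,N) → sL=8/17, sR=5/9, mL=4/17, mR=-59/306
obs B: pose=(-2,4,W) → sL=160/181, sR=160/149, mL=80/181, mR=-9360/26969
sensor matrix S = [[8/17, 5/9], [160/181, 160/149]]; det S = 58720/4126257
solve [mL_A; mL_B] = S·[w00; w01] and [mR_A; mR_B] = S·[w10; w11]:
  w00 = 1/2, w01 = 0, w10 = -1, w11 = 1/2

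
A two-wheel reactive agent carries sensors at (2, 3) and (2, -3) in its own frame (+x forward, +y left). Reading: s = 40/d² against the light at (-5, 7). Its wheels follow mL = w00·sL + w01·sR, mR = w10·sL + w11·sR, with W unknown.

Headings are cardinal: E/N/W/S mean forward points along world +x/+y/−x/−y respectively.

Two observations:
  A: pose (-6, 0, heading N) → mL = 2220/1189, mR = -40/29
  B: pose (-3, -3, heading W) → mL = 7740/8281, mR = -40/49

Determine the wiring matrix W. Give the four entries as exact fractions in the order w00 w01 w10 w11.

1/2 1 0 -1

obs A: pose=(-6,0,N) → sL=40/41, sR=40/29, mL=2220/1189, mR=-40/29
obs B: pose=(-3,-3,W) → sL=40/169, sR=40/49, mL=7740/8281, mR=-40/49
sensor matrix S = [[40/41, 40/29], [40/169, 40/49]]; det S = 4627200/9846109
solve [mL_A; mL_B] = S·[w00; w01] and [mR_A; mR_B] = S·[w10; w11]:
  w00 = 1/2, w01 = 1, w10 = 0, w11 = -1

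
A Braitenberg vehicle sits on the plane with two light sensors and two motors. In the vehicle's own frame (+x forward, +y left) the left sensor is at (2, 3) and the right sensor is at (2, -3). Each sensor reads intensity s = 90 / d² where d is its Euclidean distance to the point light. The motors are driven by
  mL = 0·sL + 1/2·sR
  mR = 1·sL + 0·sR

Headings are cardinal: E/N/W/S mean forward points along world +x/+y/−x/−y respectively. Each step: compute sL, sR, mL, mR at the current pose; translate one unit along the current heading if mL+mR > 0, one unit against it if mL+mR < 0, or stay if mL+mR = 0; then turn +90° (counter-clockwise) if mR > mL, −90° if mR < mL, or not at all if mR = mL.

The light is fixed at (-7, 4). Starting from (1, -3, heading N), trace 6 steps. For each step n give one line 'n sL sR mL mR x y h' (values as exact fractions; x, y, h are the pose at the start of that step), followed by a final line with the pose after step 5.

n=0: pose=(1,-3,N); sL=9/5, sR=45/73; mL=45/146, mR=9/5; mL+mR=1539/730 → advance +1; mR−mL=1089/730 → turn +1·90°
n=1: pose=(1,-2,W); sL=10/13, sR=2; mL=1, mR=10/13; mL+mR=23/13 → advance +1; mR−mL=-3/13 → turn -1·90°
n=2: pose=(0,-2,N); sL=45/16, sR=45/58; mL=45/116, mR=45/16; mL+mR=1485/464 → advance +1; mR−mL=1125/464 → turn +1·90°
n=3: pose=(0,-1,W); sL=90/89, sR=90/29; mL=45/29, mR=90/89; mL+mR=6615/2581 → advance +1; mR−mL=-1395/2581 → turn -1·90°
n=4: pose=(-1,-1,N); sL=5, sR=1; mL=1/2, mR=5; mL+mR=11/2 → advance +1; mR−mL=9/2 → turn +1·90°
n=5: pose=(-1,0,W); sL=18/13, sR=90/17; mL=45/17, mR=18/13; mL+mR=891/221 → advance +1; mR−mL=-279/221 → turn -1·90°

0 9/5 45/73 45/146 9/5 1 -3 N
1 10/13 2 1 10/13 1 -2 W
2 45/16 45/58 45/116 45/16 0 -2 N
3 90/89 90/29 45/29 90/89 0 -1 W
4 5 1 1/2 5 -1 -1 N
5 18/13 90/17 45/17 18/13 -1 0 W
final -2 0 N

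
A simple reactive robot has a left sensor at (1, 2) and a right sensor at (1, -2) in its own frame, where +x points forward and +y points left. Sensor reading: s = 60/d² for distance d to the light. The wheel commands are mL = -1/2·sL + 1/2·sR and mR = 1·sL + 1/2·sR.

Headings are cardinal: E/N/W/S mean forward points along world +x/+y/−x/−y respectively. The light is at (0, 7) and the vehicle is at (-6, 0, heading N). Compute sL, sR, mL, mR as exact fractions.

left sensor world pos  = (-8, 1); dL² = 100
right sensor world pos = (-4, 1); dR² = 52
sL = 60/100 = 3/5
sR = 60/52 = 15/13
mL = -1/2·sL + 1/2·sR = 18/65
mR = 1·sL + 1/2·sR = 153/130

3/5 15/13 18/65 153/130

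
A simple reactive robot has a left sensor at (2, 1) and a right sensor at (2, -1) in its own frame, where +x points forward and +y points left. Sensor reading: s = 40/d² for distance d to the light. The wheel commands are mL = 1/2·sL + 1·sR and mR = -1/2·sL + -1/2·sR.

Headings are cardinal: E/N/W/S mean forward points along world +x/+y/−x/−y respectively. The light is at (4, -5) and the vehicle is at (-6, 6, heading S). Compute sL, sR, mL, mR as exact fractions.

20/81 20/101 2630/8181 -1820/8181

left sensor world pos  = (-5, 4); dL² = 162
right sensor world pos = (-7, 4); dR² = 202
sL = 40/162 = 20/81
sR = 40/202 = 20/101
mL = 1/2·sL + 1·sR = 2630/8181
mR = -1/2·sL + -1/2·sR = -1820/8181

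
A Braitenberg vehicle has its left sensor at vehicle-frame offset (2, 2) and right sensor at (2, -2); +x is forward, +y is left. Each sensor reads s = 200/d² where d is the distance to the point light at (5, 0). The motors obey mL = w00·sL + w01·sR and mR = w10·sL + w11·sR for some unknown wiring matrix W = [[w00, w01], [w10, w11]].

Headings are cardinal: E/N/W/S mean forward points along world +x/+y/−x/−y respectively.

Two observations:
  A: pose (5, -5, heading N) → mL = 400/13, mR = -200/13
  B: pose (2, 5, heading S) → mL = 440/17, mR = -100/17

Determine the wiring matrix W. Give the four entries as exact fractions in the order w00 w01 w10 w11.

obs A: pose=(5,-5,N) → sL=200/13, sR=200/13, mL=400/13, mR=-200/13
obs B: pose=(2,5,S) → sL=20, sR=100/17, mL=440/17, mR=-100/17
sensor matrix S = [[200/13, 200/13], [20, 100/17]]; det S = -48000/221
solve [mL_A; mL_B] = S·[w00; w01] and [mR_A; mR_B] = S·[w10; w11]:
  w00 = 1, w01 = 1, w10 = 0, w11 = -1

1 1 0 -1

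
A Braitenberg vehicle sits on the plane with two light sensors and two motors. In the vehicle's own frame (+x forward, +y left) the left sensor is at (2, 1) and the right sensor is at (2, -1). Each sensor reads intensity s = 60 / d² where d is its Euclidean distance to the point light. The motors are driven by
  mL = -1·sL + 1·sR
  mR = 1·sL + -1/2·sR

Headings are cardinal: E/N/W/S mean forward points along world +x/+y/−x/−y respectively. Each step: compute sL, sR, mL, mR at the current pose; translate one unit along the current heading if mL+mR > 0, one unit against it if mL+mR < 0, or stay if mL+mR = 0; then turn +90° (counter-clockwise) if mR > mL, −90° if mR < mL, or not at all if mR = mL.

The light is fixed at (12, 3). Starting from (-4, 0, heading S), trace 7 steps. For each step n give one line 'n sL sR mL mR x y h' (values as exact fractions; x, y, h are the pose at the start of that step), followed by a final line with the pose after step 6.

0 6/25 30/157 -192/3925 567/3925 -4 0 S
1 12/41 60/221 -192/9061 1422/9061 -4 -1 E
2 3/13 3/10 9/130 21/260 -3 -1 N
3 12/61 60/293 144/17873 1686/17873 -3 0 W
4 6/25 30/157 -192/3925 567/3925 -4 0 S
5 12/41 60/221 -192/9061 1422/9061 -4 -1 E
6 3/13 3/10 9/130 21/260 -3 -1 N
final -3 0 W

n=0: pose=(-4,0,S); sL=6/25, sR=30/157; mL=-192/3925, mR=567/3925; mL+mR=15/157 → advance +1; mR−mL=759/3925 → turn +1·90°
n=1: pose=(-4,-1,E); sL=12/41, sR=60/221; mL=-192/9061, mR=1422/9061; mL+mR=30/221 → advance +1; mR−mL=1614/9061 → turn +1·90°
n=2: pose=(-3,-1,N); sL=3/13, sR=3/10; mL=9/130, mR=21/260; mL+mR=3/20 → advance +1; mR−mL=3/260 → turn +1·90°
n=3: pose=(-3,0,W); sL=12/61, sR=60/293; mL=144/17873, mR=1686/17873; mL+mR=30/293 → advance +1; mR−mL=1542/17873 → turn +1·90°
n=4: pose=(-4,0,S); sL=6/25, sR=30/157; mL=-192/3925, mR=567/3925; mL+mR=15/157 → advance +1; mR−mL=759/3925 → turn +1·90°
n=5: pose=(-4,-1,E); sL=12/41, sR=60/221; mL=-192/9061, mR=1422/9061; mL+mR=30/221 → advance +1; mR−mL=1614/9061 → turn +1·90°
n=6: pose=(-3,-1,N); sL=3/13, sR=3/10; mL=9/130, mR=21/260; mL+mR=3/20 → advance +1; mR−mL=3/260 → turn +1·90°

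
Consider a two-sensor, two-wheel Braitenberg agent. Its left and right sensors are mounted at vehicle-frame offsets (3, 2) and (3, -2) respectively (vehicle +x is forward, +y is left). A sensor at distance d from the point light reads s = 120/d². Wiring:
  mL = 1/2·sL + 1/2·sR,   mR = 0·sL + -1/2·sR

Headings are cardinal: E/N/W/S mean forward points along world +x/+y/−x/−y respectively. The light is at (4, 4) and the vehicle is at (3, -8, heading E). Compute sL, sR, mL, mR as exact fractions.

left sensor world pos  = (6, -6); dL² = 104
right sensor world pos = (6, -10); dR² = 200
sL = 120/104 = 15/13
sR = 120/200 = 3/5
mL = 1/2·sL + 1/2·sR = 57/65
mR = 0·sL + -1/2·sR = -3/10

15/13 3/5 57/65 -3/10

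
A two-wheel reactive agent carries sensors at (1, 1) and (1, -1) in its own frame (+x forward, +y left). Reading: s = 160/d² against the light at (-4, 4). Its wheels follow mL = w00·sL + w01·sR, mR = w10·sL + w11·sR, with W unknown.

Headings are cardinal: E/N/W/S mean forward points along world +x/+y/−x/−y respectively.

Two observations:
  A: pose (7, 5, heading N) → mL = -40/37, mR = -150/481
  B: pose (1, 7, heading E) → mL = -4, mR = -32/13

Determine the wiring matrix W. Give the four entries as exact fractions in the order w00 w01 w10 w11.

0 -1 1/2 -1

obs A: pose=(7,5,N) → sL=20/13, sR=40/37, mL=-40/37, mR=-150/481
obs B: pose=(1,7,E) → sL=40/13, sR=4, mL=-4, mR=-32/13
sensor matrix S = [[20/13, 40/37], [40/13, 4]]; det S = 1360/481
solve [mL_A; mL_B] = S·[w00; w01] and [mR_A; mR_B] = S·[w10; w11]:
  w00 = 0, w01 = -1, w10 = 1/2, w11 = -1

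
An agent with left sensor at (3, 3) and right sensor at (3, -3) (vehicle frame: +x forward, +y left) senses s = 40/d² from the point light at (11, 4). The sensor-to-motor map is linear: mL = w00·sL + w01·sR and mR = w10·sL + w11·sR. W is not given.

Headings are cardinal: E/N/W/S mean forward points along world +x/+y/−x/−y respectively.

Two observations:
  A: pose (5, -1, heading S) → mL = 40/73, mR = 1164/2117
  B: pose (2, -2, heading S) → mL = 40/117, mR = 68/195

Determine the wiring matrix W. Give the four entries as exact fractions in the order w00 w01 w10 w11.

obs A: pose=(5,-1,S) → sL=40/73, sR=8/29, mL=40/73, mR=1164/2117
obs B: pose=(2,-2,S) → sL=40/117, sR=8/45, mL=40/117, mR=68/195
sensor matrix S = [[40/73, 8/29], [40/117, 8/45]]; det S = 256/82563
solve [mL_A; mL_B] = S·[w00; w01] and [mR_A; mR_B] = S·[w10; w11]:
  w00 = 1, w01 = 0, w10 = 1/2, w11 = 1

1 0 1/2 1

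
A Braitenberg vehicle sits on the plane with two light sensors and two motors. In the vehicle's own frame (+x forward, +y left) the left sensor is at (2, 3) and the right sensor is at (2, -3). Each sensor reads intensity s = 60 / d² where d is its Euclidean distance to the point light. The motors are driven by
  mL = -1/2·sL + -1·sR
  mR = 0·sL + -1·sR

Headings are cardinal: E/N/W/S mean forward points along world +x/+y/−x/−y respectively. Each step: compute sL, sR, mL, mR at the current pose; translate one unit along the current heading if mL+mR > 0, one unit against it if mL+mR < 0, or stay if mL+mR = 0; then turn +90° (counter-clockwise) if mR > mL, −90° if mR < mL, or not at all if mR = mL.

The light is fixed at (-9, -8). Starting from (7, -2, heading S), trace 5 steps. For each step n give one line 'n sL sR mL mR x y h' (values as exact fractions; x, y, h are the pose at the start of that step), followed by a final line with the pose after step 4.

0 60/377 12/37 -5634/13949 -12/37 7 -2 S
1 15/106 3/17 -891/3604 -3/17 7 -1 E
2 4/15 4/27 -38/135 -4/27 6 -1 N
3 30/89 6/25 -909/2225 -6/25 6 -2 W
4 60/377 12/37 -5634/13949 -12/37 7 -2 S
final 7 -1 E

n=0: pose=(7,-2,S); sL=60/377, sR=12/37; mL=-5634/13949, mR=-12/37; mL+mR=-10158/13949 → advance -1; mR−mL=30/377 → turn +1·90°
n=1: pose=(7,-1,E); sL=15/106, sR=3/17; mL=-891/3604, mR=-3/17; mL+mR=-1527/3604 → advance -1; mR−mL=15/212 → turn +1·90°
n=2: pose=(6,-1,N); sL=4/15, sR=4/27; mL=-38/135, mR=-4/27; mL+mR=-58/135 → advance -1; mR−mL=2/15 → turn +1·90°
n=3: pose=(6,-2,W); sL=30/89, sR=6/25; mL=-909/2225, mR=-6/25; mL+mR=-1443/2225 → advance -1; mR−mL=15/89 → turn +1·90°
n=4: pose=(7,-2,S); sL=60/377, sR=12/37; mL=-5634/13949, mR=-12/37; mL+mR=-10158/13949 → advance -1; mR−mL=30/377 → turn +1·90°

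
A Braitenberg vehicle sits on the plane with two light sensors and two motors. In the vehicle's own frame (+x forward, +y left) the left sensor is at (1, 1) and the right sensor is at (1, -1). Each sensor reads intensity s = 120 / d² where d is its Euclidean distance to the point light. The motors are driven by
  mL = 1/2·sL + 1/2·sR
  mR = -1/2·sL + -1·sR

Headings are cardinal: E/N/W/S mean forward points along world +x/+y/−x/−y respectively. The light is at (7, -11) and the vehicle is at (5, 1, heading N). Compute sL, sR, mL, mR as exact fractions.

60/89 12/17 1044/1513 -1578/1513

left sensor world pos  = (4, 2); dL² = 178
right sensor world pos = (6, 2); dR² = 170
sL = 120/178 = 60/89
sR = 120/170 = 12/17
mL = 1/2·sL + 1/2·sR = 1044/1513
mR = -1/2·sL + -1·sR = -1578/1513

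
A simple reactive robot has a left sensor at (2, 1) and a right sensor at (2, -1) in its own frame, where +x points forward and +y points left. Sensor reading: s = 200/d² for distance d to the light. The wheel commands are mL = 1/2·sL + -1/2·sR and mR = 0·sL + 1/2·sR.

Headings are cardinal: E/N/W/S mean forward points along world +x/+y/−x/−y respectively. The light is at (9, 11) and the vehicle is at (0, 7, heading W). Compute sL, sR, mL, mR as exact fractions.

100/73 20/13 -80/949 10/13

left sensor world pos  = (-2, 6); dL² = 146
right sensor world pos = (-2, 8); dR² = 130
sL = 200/146 = 100/73
sR = 200/130 = 20/13
mL = 1/2·sL + -1/2·sR = -80/949
mR = 0·sL + 1/2·sR = 10/13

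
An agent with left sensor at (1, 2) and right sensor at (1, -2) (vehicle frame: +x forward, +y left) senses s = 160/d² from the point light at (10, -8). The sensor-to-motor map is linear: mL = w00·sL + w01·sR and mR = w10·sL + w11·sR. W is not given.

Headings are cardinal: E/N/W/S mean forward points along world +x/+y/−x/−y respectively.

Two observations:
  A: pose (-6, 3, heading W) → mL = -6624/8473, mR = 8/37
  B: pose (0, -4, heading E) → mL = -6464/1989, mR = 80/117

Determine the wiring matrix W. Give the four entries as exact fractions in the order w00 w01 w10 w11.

-1 -1 1/2 0

obs A: pose=(-6,3,W) → sL=16/37, sR=80/229, mL=-6624/8473, mR=8/37
obs B: pose=(0,-4,E) → sL=160/117, sR=32/17, mL=-6464/1989, mR=80/117
sensor matrix S = [[16/37, 80/229], [160/117, 32/17]]; det S = 5666816/16852797
solve [mL_A; mL_B] = S·[w00; w01] and [mR_A; mR_B] = S·[w10; w11]:
  w00 = -1, w01 = -1, w10 = 1/2, w11 = 0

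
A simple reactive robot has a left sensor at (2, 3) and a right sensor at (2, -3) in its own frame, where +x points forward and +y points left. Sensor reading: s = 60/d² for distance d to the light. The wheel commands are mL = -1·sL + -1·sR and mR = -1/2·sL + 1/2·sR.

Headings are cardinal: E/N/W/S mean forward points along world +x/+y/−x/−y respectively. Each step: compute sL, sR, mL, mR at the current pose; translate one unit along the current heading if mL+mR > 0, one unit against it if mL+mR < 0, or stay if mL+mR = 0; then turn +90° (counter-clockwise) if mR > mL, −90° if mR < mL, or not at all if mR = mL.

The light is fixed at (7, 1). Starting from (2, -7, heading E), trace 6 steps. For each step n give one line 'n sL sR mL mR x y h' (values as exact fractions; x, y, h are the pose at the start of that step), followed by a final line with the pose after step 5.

0 30/17 6/13 -492/221 -144/221 2 -7 E
1 20/39 4/3 -24/13 16/39 1 -7 N
2 15/52 3/5 -231/260 81/520 1 -8 W
3 12/25 12/37 -744/925 -72/925 2 -8 S
4 30/17 6/13 -492/221 -144/221 2 -7 E
5 20/39 4/3 -24/13 16/39 1 -7 N
final 1 -8 W

n=0: pose=(2,-7,E); sL=30/17, sR=6/13; mL=-492/221, mR=-144/221; mL+mR=-636/221 → advance -1; mR−mL=348/221 → turn +1·90°
n=1: pose=(1,-7,N); sL=20/39, sR=4/3; mL=-24/13, mR=16/39; mL+mR=-56/39 → advance -1; mR−mL=88/39 → turn +1·90°
n=2: pose=(1,-8,W); sL=15/52, sR=3/5; mL=-231/260, mR=81/520; mL+mR=-381/520 → advance -1; mR−mL=543/520 → turn +1·90°
n=3: pose=(2,-8,S); sL=12/25, sR=12/37; mL=-744/925, mR=-72/925; mL+mR=-816/925 → advance -1; mR−mL=672/925 → turn +1·90°
n=4: pose=(2,-7,E); sL=30/17, sR=6/13; mL=-492/221, mR=-144/221; mL+mR=-636/221 → advance -1; mR−mL=348/221 → turn +1·90°
n=5: pose=(1,-7,N); sL=20/39, sR=4/3; mL=-24/13, mR=16/39; mL+mR=-56/39 → advance -1; mR−mL=88/39 → turn +1·90°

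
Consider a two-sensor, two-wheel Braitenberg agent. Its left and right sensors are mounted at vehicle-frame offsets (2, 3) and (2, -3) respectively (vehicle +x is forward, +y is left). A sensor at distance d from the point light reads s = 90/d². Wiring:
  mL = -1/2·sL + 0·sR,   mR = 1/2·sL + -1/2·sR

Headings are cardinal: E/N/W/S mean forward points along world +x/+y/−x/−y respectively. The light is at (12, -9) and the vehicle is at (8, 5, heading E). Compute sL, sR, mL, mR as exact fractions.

left sensor world pos  = (10, 8); dL² = 293
right sensor world pos = (10, 2); dR² = 125
sL = 90/293 = 90/293
sR = 90/125 = 18/25
mL = -1/2·sL + 0·sR = -45/293
mR = 1/2·sL + -1/2·sR = -1512/7325

90/293 18/25 -45/293 -1512/7325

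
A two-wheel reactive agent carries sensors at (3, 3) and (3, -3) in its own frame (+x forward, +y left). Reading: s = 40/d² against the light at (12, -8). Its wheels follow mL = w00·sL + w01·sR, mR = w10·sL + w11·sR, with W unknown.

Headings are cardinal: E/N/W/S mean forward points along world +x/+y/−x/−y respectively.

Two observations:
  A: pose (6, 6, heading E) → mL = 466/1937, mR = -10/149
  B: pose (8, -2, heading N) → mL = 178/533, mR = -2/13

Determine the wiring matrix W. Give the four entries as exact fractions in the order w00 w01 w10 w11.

obs A: pose=(6,6,E) → sL=20/149, sR=4/13, mL=466/1937, mR=-10/149
obs B: pose=(8,-2,N) → sL=4/13, sR=20/41, mL=178/533, mR=-2/13
sensor matrix S = [[20/149, 4/13], [4/13, 20/41]]; det S = -30144/1032421
solve [mL_A; mL_B] = S·[w00; w01] and [mR_A; mR_B] = S·[w10; w11]:
  w00 = -1/2, w01 = 1, w10 = -1/2, w11 = 0

-1/2 1 -1/2 0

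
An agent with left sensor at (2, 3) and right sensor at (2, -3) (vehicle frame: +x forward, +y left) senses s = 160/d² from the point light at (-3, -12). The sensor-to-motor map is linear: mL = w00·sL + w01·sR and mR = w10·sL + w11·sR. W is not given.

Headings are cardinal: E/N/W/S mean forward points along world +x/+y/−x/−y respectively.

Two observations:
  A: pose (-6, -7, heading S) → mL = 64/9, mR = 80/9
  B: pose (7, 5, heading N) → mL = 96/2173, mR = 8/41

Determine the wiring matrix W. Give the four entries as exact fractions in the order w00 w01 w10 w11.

1/2 -1/2 1/2 0

obs A: pose=(-6,-7,S) → sL=160/9, sR=32/9, mL=64/9, mR=80/9
obs B: pose=(7,5,N) → sL=16/41, sR=16/53, mL=96/2173, mR=8/41
sensor matrix S = [[160/9, 32/9], [16/41, 16/53]]; det S = 77824/19557
solve [mL_A; mL_B] = S·[w00; w01] and [mR_A; mR_B] = S·[w10; w11]:
  w00 = 1/2, w01 = -1/2, w10 = 1/2, w11 = 0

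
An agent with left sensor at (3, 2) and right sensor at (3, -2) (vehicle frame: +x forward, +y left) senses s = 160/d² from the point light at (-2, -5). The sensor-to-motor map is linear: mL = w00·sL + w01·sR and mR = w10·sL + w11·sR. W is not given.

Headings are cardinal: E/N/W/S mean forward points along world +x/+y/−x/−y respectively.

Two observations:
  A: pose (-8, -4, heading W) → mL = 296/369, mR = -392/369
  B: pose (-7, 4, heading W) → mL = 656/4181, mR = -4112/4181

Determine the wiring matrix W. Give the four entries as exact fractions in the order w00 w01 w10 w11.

obs A: pose=(-8,-4,W) → sL=80/41, sR=16/9, mL=296/369, mR=-392/369
obs B: pose=(-7,4,W) → sL=160/113, sR=32/37, mL=656/4181, mR=-4112/4181
sensor matrix S = [[80/41, 16/9], [160/113, 32/37]]; det S = -1280000/1542789
solve [mL_A; mL_B] = S·[w00; w01] and [mR_A; mR_B] = S·[w10; w11]:
  w00 = -1/2, w01 = 1, w10 = -1, w11 = 1/2

-1/2 1 -1 1/2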